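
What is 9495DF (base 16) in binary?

Convert each hex digit to 4 bits:
  9 = 1001
  4 = 0100
  9 = 1001
  5 = 0101
  D = 1101
  F = 1111
Concatenate: 100101001001010111011111



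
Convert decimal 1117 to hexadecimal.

Using repeated division by 16 (digits 10–15 are A–F):
1117 ÷ 16 = 69 remainder 13 (D)
69 ÷ 16 = 4 remainder 5
4 ÷ 16 = 0 remainder 4
Reading remainders bottom to top: 45D



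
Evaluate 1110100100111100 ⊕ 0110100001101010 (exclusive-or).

XOR: 1 when bits differ
  1110100100111100
^ 0110100001101010
------------------
  1000000101010110
Decimal: 59708 ^ 26730 = 33110



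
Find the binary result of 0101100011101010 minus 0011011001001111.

Method 1 - Direct subtraction (column by column from the right: bit − bit − borrow-in; if negative, add 2 and borrow 1 from the next column):
borrow: 0100110000111110
        0101100011101010
-       0011011001001111
------------------------
        0010001010011011

Method 2 - Add two's complement:
Two's complement of 0011011001001111: invert → 1100100110110000, add 1 → 1100100110110001
  0101100011101010
+ 1100100110110001
------------------
 10010001010011011  (end carry out of the top bit = 1)
Discarding the end carry: 0010001010011011
Decimal check:
  0101100011101010 = 16384 + 4096 + 2048 + 128 + 64 + 32 + 8 + 2 = 22762
  0011011001001111 = 8192 + 4096 + 1024 + 512 + 64 + 8 + 4 + 2 + 1 = 13903
  22762 - 13903 = 8859, and 0010001010011011 = 8192 + 512 + 128 + 16 + 8 + 2 + 1 = 8859 ✓



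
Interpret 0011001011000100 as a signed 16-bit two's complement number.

Binary: 0011001011000100
Sign bit: 0 (non-negative)
Read directly as an unsigned value:
0011001011000100 = 8192 + 4096 + 512 + 128 + 64 + 4 = 12996
Value: 12996



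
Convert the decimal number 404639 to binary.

Using repeated division by 2:
404639 ÷ 2 = 202319 remainder 1
202319 ÷ 2 = 101159 remainder 1
101159 ÷ 2 = 50579 remainder 1
50579 ÷ 2 = 25289 remainder 1
25289 ÷ 2 = 12644 remainder 1
12644 ÷ 2 = 6322 remainder 0
6322 ÷ 2 = 3161 remainder 0
3161 ÷ 2 = 1580 remainder 1
1580 ÷ 2 = 790 remainder 0
790 ÷ 2 = 395 remainder 0
395 ÷ 2 = 197 remainder 1
197 ÷ 2 = 98 remainder 1
98 ÷ 2 = 49 remainder 0
49 ÷ 2 = 24 remainder 1
24 ÷ 2 = 12 remainder 0
12 ÷ 2 = 6 remainder 0
6 ÷ 2 = 3 remainder 0
3 ÷ 2 = 1 remainder 1
1 ÷ 2 = 0 remainder 1
Reading remainders bottom to top: 1100010110010011111



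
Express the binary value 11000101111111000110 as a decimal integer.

Sum of powers of 2 for each 1-bit:
2^1 + 2^2 + 2^6 + 2^7 + 2^8 + 2^9 + 2^10 + 2^11 + 2^12 + 2^14 + 2^18 + 2^19
= 2 + 4 + 64 + 128 + 256 + 512 + 1024 + 2048 + 4096 + 16384 + 262144 + 524288
= 810950



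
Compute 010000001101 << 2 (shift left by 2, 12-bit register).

Original: 010000001101 (decimal 1037)
Shift left by 2 positions
Append 2 zeros on the right and drop the 2 high bits that overflow the 12-bit width
Result: 000000110100 (decimal 52)
Equivalent: 1037 << 2 = 1037 × 2^2 = 4148, truncated to 12 bits = 52



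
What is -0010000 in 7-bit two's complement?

Original: 0010000
Step 1 - Invert all bits: 1101111
Step 2 - Add 1: 1110000
Verification: 0010000 + 1110000 = 10000000; discarding the end carry (carry out of the top bit) leaves the 7-bit value 0000000, as required for x + (-x)



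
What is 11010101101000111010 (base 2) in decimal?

Sum of powers of 2 for each 1-bit:
2^1 + 2^3 + 2^4 + 2^5 + 2^9 + 2^11 + 2^12 + 2^14 + 2^16 + 2^18 + 2^19
= 2 + 8 + 16 + 32 + 512 + 2048 + 4096 + 16384 + 65536 + 262144 + 524288
= 875066



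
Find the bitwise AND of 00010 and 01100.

AND: 1 only when both bits are 1
  00010
& 01100
-------
  00000
Decimal: 2 & 12 = 0



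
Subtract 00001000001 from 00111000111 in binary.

Method 1 - Direct subtraction (column by column from the right: bit − bit − borrow-in; if negative, add 2 and borrow 1 from the next column):
borrow: 00000000000
        00111000111
-       00001000001
-------------------
        00110000110

Method 2 - Add two's complement:
Two's complement of 00001000001: invert → 11110111110, add 1 → 11110111111
  00111000111
+ 11110111111
-------------
 100110000110  (end carry out of the top bit = 1)
Discarding the end carry: 00110000110
Decimal check:
  00111000111 = 256 + 128 + 64 + 4 + 2 + 1 = 455
  00001000001 = 64 + 1 = 65
  455 - 65 = 390, and 00110000110 = 256 + 128 + 4 + 2 = 390 ✓



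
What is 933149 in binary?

Using repeated division by 2:
933149 ÷ 2 = 466574 remainder 1
466574 ÷ 2 = 233287 remainder 0
233287 ÷ 2 = 116643 remainder 1
116643 ÷ 2 = 58321 remainder 1
58321 ÷ 2 = 29160 remainder 1
29160 ÷ 2 = 14580 remainder 0
14580 ÷ 2 = 7290 remainder 0
7290 ÷ 2 = 3645 remainder 0
3645 ÷ 2 = 1822 remainder 1
1822 ÷ 2 = 911 remainder 0
911 ÷ 2 = 455 remainder 1
455 ÷ 2 = 227 remainder 1
227 ÷ 2 = 113 remainder 1
113 ÷ 2 = 56 remainder 1
56 ÷ 2 = 28 remainder 0
28 ÷ 2 = 14 remainder 0
14 ÷ 2 = 7 remainder 0
7 ÷ 2 = 3 remainder 1
3 ÷ 2 = 1 remainder 1
1 ÷ 2 = 0 remainder 1
Reading remainders bottom to top: 11100011110100011101



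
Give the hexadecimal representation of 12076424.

Using repeated division by 16 (digits 10–15 are A–F):
12076424 ÷ 16 = 754776 remainder 8
754776 ÷ 16 = 47173 remainder 8
47173 ÷ 16 = 2948 remainder 5
2948 ÷ 16 = 184 remainder 4
184 ÷ 16 = 11 remainder 8
11 ÷ 16 = 0 remainder 11 (B)
Reading remainders bottom to top: B84588



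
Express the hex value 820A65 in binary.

Convert each hex digit to 4 bits:
  8 = 1000
  2 = 0010
  0 = 0000
  A = 1010
  6 = 0110
  5 = 0101
Concatenate: 100000100000101001100101



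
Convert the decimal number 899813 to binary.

Using repeated division by 2:
899813 ÷ 2 = 449906 remainder 1
449906 ÷ 2 = 224953 remainder 0
224953 ÷ 2 = 112476 remainder 1
112476 ÷ 2 = 56238 remainder 0
56238 ÷ 2 = 28119 remainder 0
28119 ÷ 2 = 14059 remainder 1
14059 ÷ 2 = 7029 remainder 1
7029 ÷ 2 = 3514 remainder 1
3514 ÷ 2 = 1757 remainder 0
1757 ÷ 2 = 878 remainder 1
878 ÷ 2 = 439 remainder 0
439 ÷ 2 = 219 remainder 1
219 ÷ 2 = 109 remainder 1
109 ÷ 2 = 54 remainder 1
54 ÷ 2 = 27 remainder 0
27 ÷ 2 = 13 remainder 1
13 ÷ 2 = 6 remainder 1
6 ÷ 2 = 3 remainder 0
3 ÷ 2 = 1 remainder 1
1 ÷ 2 = 0 remainder 1
Reading remainders bottom to top: 11011011101011100101



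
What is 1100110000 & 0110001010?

AND: 1 only when both bits are 1
  1100110000
& 0110001010
------------
  0100000000
Decimal: 816 & 394 = 256



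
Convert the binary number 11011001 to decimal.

Sum of powers of 2 for each 1-bit:
2^0 + 2^3 + 2^4 + 2^6 + 2^7
= 1 + 8 + 16 + 64 + 128
= 217



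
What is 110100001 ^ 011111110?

XOR: 1 when bits differ
  110100001
^ 011111110
-----------
  101011111
Decimal: 417 ^ 254 = 351



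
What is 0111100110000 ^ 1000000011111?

XOR: 1 when bits differ
  0111100110000
^ 1000000011111
---------------
  1111100101111
Decimal: 3888 ^ 4127 = 7983



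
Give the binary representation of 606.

Using repeated division by 2:
606 ÷ 2 = 303 remainder 0
303 ÷ 2 = 151 remainder 1
151 ÷ 2 = 75 remainder 1
75 ÷ 2 = 37 remainder 1
37 ÷ 2 = 18 remainder 1
18 ÷ 2 = 9 remainder 0
9 ÷ 2 = 4 remainder 1
4 ÷ 2 = 2 remainder 0
2 ÷ 2 = 1 remainder 0
1 ÷ 2 = 0 remainder 1
Reading remainders bottom to top: 1001011110



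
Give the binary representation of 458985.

Using repeated division by 2:
458985 ÷ 2 = 229492 remainder 1
229492 ÷ 2 = 114746 remainder 0
114746 ÷ 2 = 57373 remainder 0
57373 ÷ 2 = 28686 remainder 1
28686 ÷ 2 = 14343 remainder 0
14343 ÷ 2 = 7171 remainder 1
7171 ÷ 2 = 3585 remainder 1
3585 ÷ 2 = 1792 remainder 1
1792 ÷ 2 = 896 remainder 0
896 ÷ 2 = 448 remainder 0
448 ÷ 2 = 224 remainder 0
224 ÷ 2 = 112 remainder 0
112 ÷ 2 = 56 remainder 0
56 ÷ 2 = 28 remainder 0
28 ÷ 2 = 14 remainder 0
14 ÷ 2 = 7 remainder 0
7 ÷ 2 = 3 remainder 1
3 ÷ 2 = 1 remainder 1
1 ÷ 2 = 0 remainder 1
Reading remainders bottom to top: 1110000000011101001



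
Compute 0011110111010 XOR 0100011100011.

XOR: 1 when bits differ
  0011110111010
^ 0100011100011
---------------
  0111101011001
Decimal: 1978 ^ 2275 = 3929



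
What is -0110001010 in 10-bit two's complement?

Original: 0110001010
Step 1 - Invert all bits: 1001110101
Step 2 - Add 1: 1001110110
Verification: 0110001010 + 1001110110 = 10000000000; discarding the end carry (carry out of the top bit) leaves the 10-bit value 0000000000, as required for x + (-x)



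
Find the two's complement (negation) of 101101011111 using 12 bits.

Original (sign bit 1, negative): 101101011111
Step 1 - Invert all bits: 010010100000
Step 2 - Add 1: 010010100001
Verification: 101101011111 + 010010100001 = 1000000000000; discarding the end carry (carry out of the top bit) leaves the 12-bit value 000000000000, as required for x + (-x)



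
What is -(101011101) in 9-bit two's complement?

Original (sign bit 1, negative): 101011101
Step 1 - Invert all bits: 010100010
Step 2 - Add 1: 010100011
Verification: 101011101 + 010100011 = 1000000000; discarding the end carry (carry out of the top bit) leaves the 9-bit value 000000000, as required for x + (-x)



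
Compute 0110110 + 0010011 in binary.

Add column by column from the right: bit + bit + carry-in; write the sum mod 2, carry 1 when the sum is 2 or 3.
carry:  1101100
        0110110
+       0010011
---------------
       01001001
(the carry out of the leftmost column, 0, becomes the leading bit)
Decimal check:
  0110110 = 32 + 16 + 4 + 2 = 54
  0010011 = 16 + 2 + 1 = 19
  54 + 19 = 73, and 01001001 = 64 + 8 + 1 = 73 ✓



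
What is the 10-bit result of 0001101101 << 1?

Original: 0001101101 (decimal 109)
Shift left by 1 position
Append 1 zero on the right
Result: 0011011010 (decimal 218)
Equivalent: 109 << 1 = 109 × 2^1 = 218



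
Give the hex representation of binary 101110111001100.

Group into 4-bit nibbles from right:
  0101 = 5
  1101 = D
  1100 = C
  1100 = C
Result: 5DCC



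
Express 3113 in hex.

Using repeated division by 16 (digits 10–15 are A–F):
3113 ÷ 16 = 194 remainder 9
194 ÷ 16 = 12 remainder 2
12 ÷ 16 = 0 remainder 12 (C)
Reading remainders bottom to top: C29



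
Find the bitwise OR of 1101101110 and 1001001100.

OR: 1 when either bit is 1
  1101101110
| 1001001100
------------
  1101101110
Decimal: 878 | 588 = 878



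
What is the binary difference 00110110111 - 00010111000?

Method 1 - Direct subtraction (column by column from the right: bit − bit − borrow-in; if negative, add 2 and borrow 1 from the next column):
borrow: 00111110000
        00110110111
-       00010111000
-------------------
        00011111111

Method 2 - Add two's complement:
Two's complement of 00010111000: invert → 11101000111, add 1 → 11101001000
  00110110111
+ 11101001000
-------------
 100011111111  (end carry out of the top bit = 1)
Discarding the end carry: 00011111111
Decimal check:
  00110110111 = 256 + 128 + 32 + 16 + 4 + 2 + 1 = 439
  00010111000 = 128 + 32 + 16 + 8 = 184
  439 - 184 = 255, and 00011111111 = 128 + 64 + 32 + 16 + 8 + 4 + 2 + 1 = 255 ✓



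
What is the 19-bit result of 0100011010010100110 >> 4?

Original: 0100011010010100110 (decimal 144550)
Shift right by 4 positions
Drop the 4 low bits; fill with zeros on the left
Result: 0000010001101001010 (decimal 9034)
Equivalent: 144550 >> 4 = 144550 ÷ 2^4 = 9034



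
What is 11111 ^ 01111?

XOR: 1 when bits differ
  11111
^ 01111
-------
  10000
Decimal: 31 ^ 15 = 16



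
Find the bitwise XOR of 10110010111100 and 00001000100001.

XOR: 1 when bits differ
  10110010111100
^ 00001000100001
----------------
  10111010011101
Decimal: 11452 ^ 545 = 11933



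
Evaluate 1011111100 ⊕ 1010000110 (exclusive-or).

XOR: 1 when bits differ
  1011111100
^ 1010000110
------------
  0001111010
Decimal: 764 ^ 646 = 122



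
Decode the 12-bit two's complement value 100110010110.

Binary: 100110010110
Sign bit: 1 (negative)
Invert: 011001101001
Add 1:  011001101010
Magnitude: 011001101010 = 1024 + 512 + 64 + 32 + 8 + 2 = 1642
Value: -1642



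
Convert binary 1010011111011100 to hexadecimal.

Group into 4-bit nibbles from right:
  1010 = A
  0111 = 7
  1101 = D
  1100 = C
Result: A7DC



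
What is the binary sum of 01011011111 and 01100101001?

Add column by column from the right: bit + bit + carry-in; write the sum mod 2, carry 1 when the sum is 2 or 3.
carry:  11111111110
        01011011111
+       01100101001
-------------------
       011000001000
(the carry out of the leftmost column, 0, becomes the leading bit)
Decimal check:
  01011011111 = 512 + 128 + 64 + 16 + 8 + 4 + 2 + 1 = 735
  01100101001 = 512 + 256 + 32 + 8 + 1 = 809
  735 + 809 = 1544, and 011000001000 = 1024 + 512 + 8 = 1544 ✓



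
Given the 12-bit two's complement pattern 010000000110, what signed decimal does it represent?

Binary: 010000000110
Sign bit: 0 (non-negative)
Read directly as an unsigned value:
010000000110 = 1024 + 4 + 2 = 1030
Value: 1030



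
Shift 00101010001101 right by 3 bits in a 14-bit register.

Original: 00101010001101 (decimal 2701)
Shift right by 3 positions
Drop the 3 low bits; fill with zeros on the left
Result: 00000101010001 (decimal 337)
Equivalent: 2701 >> 3 = 2701 ÷ 2^3 = 337



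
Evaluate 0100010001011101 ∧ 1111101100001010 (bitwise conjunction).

AND: 1 only when both bits are 1
  0100010001011101
& 1111101100001010
------------------
  0100000000001000
Decimal: 17501 & 64266 = 16392



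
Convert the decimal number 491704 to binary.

Using repeated division by 2:
491704 ÷ 2 = 245852 remainder 0
245852 ÷ 2 = 122926 remainder 0
122926 ÷ 2 = 61463 remainder 0
61463 ÷ 2 = 30731 remainder 1
30731 ÷ 2 = 15365 remainder 1
15365 ÷ 2 = 7682 remainder 1
7682 ÷ 2 = 3841 remainder 0
3841 ÷ 2 = 1920 remainder 1
1920 ÷ 2 = 960 remainder 0
960 ÷ 2 = 480 remainder 0
480 ÷ 2 = 240 remainder 0
240 ÷ 2 = 120 remainder 0
120 ÷ 2 = 60 remainder 0
60 ÷ 2 = 30 remainder 0
30 ÷ 2 = 15 remainder 0
15 ÷ 2 = 7 remainder 1
7 ÷ 2 = 3 remainder 1
3 ÷ 2 = 1 remainder 1
1 ÷ 2 = 0 remainder 1
Reading remainders bottom to top: 1111000000010111000



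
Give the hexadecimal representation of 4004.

Using repeated division by 16 (digits 10–15 are A–F):
4004 ÷ 16 = 250 remainder 4
250 ÷ 16 = 15 remainder 10 (A)
15 ÷ 16 = 0 remainder 15 (F)
Reading remainders bottom to top: FA4



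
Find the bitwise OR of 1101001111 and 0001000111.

OR: 1 when either bit is 1
  1101001111
| 0001000111
------------
  1101001111
Decimal: 847 | 71 = 847



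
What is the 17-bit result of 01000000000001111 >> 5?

Original: 01000000000001111 (decimal 32783)
Shift right by 5 positions
Drop the 5 low bits; fill with zeros on the left
Result: 00000010000000000 (decimal 1024)
Equivalent: 32783 >> 5 = 32783 ÷ 2^5 = 1024



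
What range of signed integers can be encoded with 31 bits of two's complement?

For 31-bit two's complement:
Minimum: -2^30 = -1073741824
Maximum: 2^30 - 1 = 1073741823



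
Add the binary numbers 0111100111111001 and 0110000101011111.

Add column by column from the right: bit + bit + carry-in; write the sum mod 2, carry 1 when the sum is 2 or 3.
carry:  1100001111111110
        0111100111111001
+       0110000101011111
------------------------
       01101101101011000
(the carry out of the leftmost column, 0, becomes the leading bit)
Decimal check:
  0111100111111001 = 16384 + 8192 + 4096 + 2048 + 256 + 128 + 64 + 32 + 16 + 8 + 1 = 31225
  0110000101011111 = 16384 + 8192 + 256 + 64 + 16 + 8 + 4 + 2 + 1 = 24927
  31225 + 24927 = 56152, and 01101101101011000 = 32768 + 16384 + 4096 + 2048 + 512 + 256 + 64 + 16 + 8 = 56152 ✓



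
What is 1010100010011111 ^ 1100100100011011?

XOR: 1 when bits differ
  1010100010011111
^ 1100100100011011
------------------
  0110000110000100
Decimal: 43167 ^ 51483 = 24964



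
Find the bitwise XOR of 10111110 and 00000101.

XOR: 1 when bits differ
  10111110
^ 00000101
----------
  10111011
Decimal: 190 ^ 5 = 187



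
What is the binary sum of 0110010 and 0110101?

Add column by column from the right: bit + bit + carry-in; write the sum mod 2, carry 1 when the sum is 2 or 3.
carry:  1100000
        0110010
+       0110101
---------------
       01100111
(the carry out of the leftmost column, 0, becomes the leading bit)
Decimal check:
  0110010 = 32 + 16 + 2 = 50
  0110101 = 32 + 16 + 4 + 1 = 53
  50 + 53 = 103, and 01100111 = 64 + 32 + 4 + 2 + 1 = 103 ✓



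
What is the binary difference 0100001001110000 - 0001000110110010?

Method 1 - Direct subtraction (column by column from the right: bit − bit − borrow-in; if negative, add 2 and borrow 1 from the next column):
borrow: 0110001101111100
        0100001001110000
-       0001000110110010
------------------------
        0011000010111110

Method 2 - Add two's complement:
Two's complement of 0001000110110010: invert → 1110111001001101, add 1 → 1110111001001110
  0100001001110000
+ 1110111001001110
------------------
 10011000010111110  (end carry out of the top bit = 1)
Discarding the end carry: 0011000010111110
Decimal check:
  0100001001110000 = 16384 + 512 + 64 + 32 + 16 = 17008
  0001000110110010 = 4096 + 256 + 128 + 32 + 16 + 2 = 4530
  17008 - 4530 = 12478, and 0011000010111110 = 8192 + 4096 + 128 + 32 + 16 + 8 + 4 + 2 = 12478 ✓



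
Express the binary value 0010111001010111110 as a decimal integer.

Sum of powers of 2 for each 1-bit:
2^1 + 2^2 + 2^3 + 2^4 + 2^5 + 2^7 + 2^9 + 2^12 + 2^13 + 2^14 + 2^16
= 2 + 4 + 8 + 16 + 32 + 128 + 512 + 4096 + 8192 + 16384 + 65536
= 94910



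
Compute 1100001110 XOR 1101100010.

XOR: 1 when bits differ
  1100001110
^ 1101100010
------------
  0001101100
Decimal: 782 ^ 866 = 108



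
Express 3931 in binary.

Using repeated division by 2:
3931 ÷ 2 = 1965 remainder 1
1965 ÷ 2 = 982 remainder 1
982 ÷ 2 = 491 remainder 0
491 ÷ 2 = 245 remainder 1
245 ÷ 2 = 122 remainder 1
122 ÷ 2 = 61 remainder 0
61 ÷ 2 = 30 remainder 1
30 ÷ 2 = 15 remainder 0
15 ÷ 2 = 7 remainder 1
7 ÷ 2 = 3 remainder 1
3 ÷ 2 = 1 remainder 1
1 ÷ 2 = 0 remainder 1
Reading remainders bottom to top: 111101011011



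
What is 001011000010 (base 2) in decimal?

Sum of powers of 2 for each 1-bit:
2^1 + 2^6 + 2^7 + 2^9
= 2 + 64 + 128 + 512
= 706



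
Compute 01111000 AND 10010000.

AND: 1 only when both bits are 1
  01111000
& 10010000
----------
  00010000
Decimal: 120 & 144 = 16



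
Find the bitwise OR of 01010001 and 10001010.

OR: 1 when either bit is 1
  01010001
| 10001010
----------
  11011011
Decimal: 81 | 138 = 219



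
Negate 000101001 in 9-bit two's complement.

Original: 000101001
Step 1 - Invert all bits: 111010110
Step 2 - Add 1: 111010111
Verification: 000101001 + 111010111 = 1000000000; discarding the end carry (carry out of the top bit) leaves the 9-bit value 000000000, as required for x + (-x)



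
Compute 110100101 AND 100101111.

AND: 1 only when both bits are 1
  110100101
& 100101111
-----------
  100100101
Decimal: 421 & 303 = 293



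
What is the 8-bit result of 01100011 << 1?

Original: 01100011 (decimal 99)
Shift left by 1 position
Append 1 zero on the right
Result: 11000110 (decimal 198)
Equivalent: 99 << 1 = 99 × 2^1 = 198



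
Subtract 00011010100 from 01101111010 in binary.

Method 1 - Direct subtraction (column by column from the right: bit − bit − borrow-in; if negative, add 2 and borrow 1 from the next column):
borrow: 00100001000
        01101111010
-       00011010100
-------------------
        01010100110

Method 2 - Add two's complement:
Two's complement of 00011010100: invert → 11100101011, add 1 → 11100101100
  01101111010
+ 11100101100
-------------
 101010100110  (end carry out of the top bit = 1)
Discarding the end carry: 01010100110
Decimal check:
  01101111010 = 512 + 256 + 64 + 32 + 16 + 8 + 2 = 890
  00011010100 = 128 + 64 + 16 + 4 = 212
  890 - 212 = 678, and 01010100110 = 512 + 128 + 32 + 4 + 2 = 678 ✓



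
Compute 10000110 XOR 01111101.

XOR: 1 when bits differ
  10000110
^ 01111101
----------
  11111011
Decimal: 134 ^ 125 = 251



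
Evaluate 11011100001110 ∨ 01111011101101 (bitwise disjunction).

OR: 1 when either bit is 1
  11011100001110
| 01111011101101
----------------
  11111111101111
Decimal: 14094 | 7917 = 16367



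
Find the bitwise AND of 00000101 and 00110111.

AND: 1 only when both bits are 1
  00000101
& 00110111
----------
  00000101
Decimal: 5 & 55 = 5



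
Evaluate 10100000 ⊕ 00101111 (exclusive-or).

XOR: 1 when bits differ
  10100000
^ 00101111
----------
  10001111
Decimal: 160 ^ 47 = 143



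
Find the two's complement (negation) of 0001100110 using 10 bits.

Original: 0001100110
Step 1 - Invert all bits: 1110011001
Step 2 - Add 1: 1110011010
Verification: 0001100110 + 1110011010 = 10000000000; discarding the end carry (carry out of the top bit) leaves the 10-bit value 0000000000, as required for x + (-x)



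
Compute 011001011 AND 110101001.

AND: 1 only when both bits are 1
  011001011
& 110101001
-----------
  010001001
Decimal: 203 & 425 = 137



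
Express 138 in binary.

Using repeated division by 2:
138 ÷ 2 = 69 remainder 0
69 ÷ 2 = 34 remainder 1
34 ÷ 2 = 17 remainder 0
17 ÷ 2 = 8 remainder 1
8 ÷ 2 = 4 remainder 0
4 ÷ 2 = 2 remainder 0
2 ÷ 2 = 1 remainder 0
1 ÷ 2 = 0 remainder 1
Reading remainders bottom to top: 10001010



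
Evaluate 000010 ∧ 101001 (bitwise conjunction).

AND: 1 only when both bits are 1
  000010
& 101001
--------
  000000
Decimal: 2 & 41 = 0



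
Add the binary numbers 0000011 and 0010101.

Add column by column from the right: bit + bit + carry-in; write the sum mod 2, carry 1 when the sum is 2 or 3.
carry:  0001110
        0000011
+       0010101
---------------
       00011000
(the carry out of the leftmost column, 0, becomes the leading bit)
Decimal check:
  0000011 = 2 + 1 = 3
  0010101 = 16 + 4 + 1 = 21
  3 + 21 = 24, and 00011000 = 16 + 8 = 24 ✓



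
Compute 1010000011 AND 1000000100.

AND: 1 only when both bits are 1
  1010000011
& 1000000100
------------
  1000000000
Decimal: 643 & 516 = 512



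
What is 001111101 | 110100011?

OR: 1 when either bit is 1
  001111101
| 110100011
-----------
  111111111
Decimal: 125 | 419 = 511



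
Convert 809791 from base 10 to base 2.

Using repeated division by 2:
809791 ÷ 2 = 404895 remainder 1
404895 ÷ 2 = 202447 remainder 1
202447 ÷ 2 = 101223 remainder 1
101223 ÷ 2 = 50611 remainder 1
50611 ÷ 2 = 25305 remainder 1
25305 ÷ 2 = 12652 remainder 1
12652 ÷ 2 = 6326 remainder 0
6326 ÷ 2 = 3163 remainder 0
3163 ÷ 2 = 1581 remainder 1
1581 ÷ 2 = 790 remainder 1
790 ÷ 2 = 395 remainder 0
395 ÷ 2 = 197 remainder 1
197 ÷ 2 = 98 remainder 1
98 ÷ 2 = 49 remainder 0
49 ÷ 2 = 24 remainder 1
24 ÷ 2 = 12 remainder 0
12 ÷ 2 = 6 remainder 0
6 ÷ 2 = 3 remainder 0
3 ÷ 2 = 1 remainder 1
1 ÷ 2 = 0 remainder 1
Reading remainders bottom to top: 11000101101100111111



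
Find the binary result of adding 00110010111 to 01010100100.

Add column by column from the right: bit + bit + carry-in; write the sum mod 2, carry 1 when the sum is 2 or 3.
carry:  11100001000
        00110010111
+       01010100100
-------------------
       010000111011
(the carry out of the leftmost column, 0, becomes the leading bit)
Decimal check:
  00110010111 = 256 + 128 + 16 + 4 + 2 + 1 = 407
  01010100100 = 512 + 128 + 32 + 4 = 676
  407 + 676 = 1083, and 010000111011 = 1024 + 32 + 16 + 8 + 2 + 1 = 1083 ✓



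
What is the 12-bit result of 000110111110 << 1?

Original: 000110111110 (decimal 446)
Shift left by 1 position
Append 1 zero on the right
Result: 001101111100 (decimal 892)
Equivalent: 446 << 1 = 446 × 2^1 = 892



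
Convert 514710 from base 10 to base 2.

Using repeated division by 2:
514710 ÷ 2 = 257355 remainder 0
257355 ÷ 2 = 128677 remainder 1
128677 ÷ 2 = 64338 remainder 1
64338 ÷ 2 = 32169 remainder 0
32169 ÷ 2 = 16084 remainder 1
16084 ÷ 2 = 8042 remainder 0
8042 ÷ 2 = 4021 remainder 0
4021 ÷ 2 = 2010 remainder 1
2010 ÷ 2 = 1005 remainder 0
1005 ÷ 2 = 502 remainder 1
502 ÷ 2 = 251 remainder 0
251 ÷ 2 = 125 remainder 1
125 ÷ 2 = 62 remainder 1
62 ÷ 2 = 31 remainder 0
31 ÷ 2 = 15 remainder 1
15 ÷ 2 = 7 remainder 1
7 ÷ 2 = 3 remainder 1
3 ÷ 2 = 1 remainder 1
1 ÷ 2 = 0 remainder 1
Reading remainders bottom to top: 1111101101010010110



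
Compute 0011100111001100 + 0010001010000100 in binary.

Add column by column from the right: bit + bit + carry-in; write the sum mod 2, carry 1 when the sum is 2 or 3.
carry:  0100011100011000
        0011100111001100
+       0010001010000100
------------------------
       00101110001010000
(the carry out of the leftmost column, 0, becomes the leading bit)
Decimal check:
  0011100111001100 = 8192 + 4096 + 2048 + 256 + 128 + 64 + 8 + 4 = 14796
  0010001010000100 = 8192 + 512 + 128 + 4 = 8836
  14796 + 8836 = 23632, and 00101110001010000 = 16384 + 4096 + 2048 + 1024 + 64 + 16 = 23632 ✓



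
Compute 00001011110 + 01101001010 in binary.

Add column by column from the right: bit + bit + carry-in; write the sum mod 2, carry 1 when the sum is 2 or 3.
carry:  00010111100
        00001011110
+       01101001010
-------------------
       001110101000
(the carry out of the leftmost column, 0, becomes the leading bit)
Decimal check:
  00001011110 = 64 + 16 + 8 + 4 + 2 = 94
  01101001010 = 512 + 256 + 64 + 8 + 2 = 842
  94 + 842 = 936, and 001110101000 = 512 + 256 + 128 + 32 + 8 = 936 ✓



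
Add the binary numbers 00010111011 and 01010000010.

Add column by column from the right: bit + bit + carry-in; write the sum mod 2, carry 1 when the sum is 2 or 3.
carry:  00100000100
        00010111011
+       01010000010
-------------------
       001100111101
(the carry out of the leftmost column, 0, becomes the leading bit)
Decimal check:
  00010111011 = 128 + 32 + 16 + 8 + 2 + 1 = 187
  01010000010 = 512 + 128 + 2 = 642
  187 + 642 = 829, and 001100111101 = 512 + 256 + 32 + 16 + 8 + 4 + 1 = 829 ✓



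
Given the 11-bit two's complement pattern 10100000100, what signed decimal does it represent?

Binary: 10100000100
Sign bit: 1 (negative)
Invert: 01011111011
Add 1:  01011111100
Magnitude: 01011111100 = 512 + 128 + 64 + 32 + 16 + 8 + 4 = 764
Value: -764



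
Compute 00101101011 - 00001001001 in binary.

Method 1 - Direct subtraction (column by column from the right: bit − bit − borrow-in; if negative, add 2 and borrow 1 from the next column):
borrow: 00000000000
        00101101011
-       00001001001
-------------------
        00100100010

Method 2 - Add two's complement:
Two's complement of 00001001001: invert → 11110110110, add 1 → 11110110111
  00101101011
+ 11110110111
-------------
 100100100010  (end carry out of the top bit = 1)
Discarding the end carry: 00100100010
Decimal check:
  00101101011 = 256 + 64 + 32 + 8 + 2 + 1 = 363
  00001001001 = 64 + 8 + 1 = 73
  363 - 73 = 290, and 00100100010 = 256 + 32 + 2 = 290 ✓



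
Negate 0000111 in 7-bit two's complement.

Original: 0000111
Step 1 - Invert all bits: 1111000
Step 2 - Add 1: 1111001
Verification: 0000111 + 1111001 = 10000000; discarding the end carry (carry out of the top bit) leaves the 7-bit value 0000000, as required for x + (-x)



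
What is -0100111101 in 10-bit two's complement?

Original: 0100111101
Step 1 - Invert all bits: 1011000010
Step 2 - Add 1: 1011000011
Verification: 0100111101 + 1011000011 = 10000000000; discarding the end carry (carry out of the top bit) leaves the 10-bit value 0000000000, as required for x + (-x)



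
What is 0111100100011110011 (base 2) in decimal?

Sum of powers of 2 for each 1-bit:
2^0 + 2^1 + 2^4 + 2^5 + 2^6 + 2^7 + 2^11 + 2^14 + 2^15 + 2^16 + 2^17
= 1 + 2 + 16 + 32 + 64 + 128 + 2048 + 16384 + 32768 + 65536 + 131072
= 248051



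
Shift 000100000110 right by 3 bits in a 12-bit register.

Original: 000100000110 (decimal 262)
Shift right by 3 positions
Drop the 3 low bits; fill with zeros on the left
Result: 000000100000 (decimal 32)
Equivalent: 262 >> 3 = 262 ÷ 2^3 = 32



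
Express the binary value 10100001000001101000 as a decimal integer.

Sum of powers of 2 for each 1-bit:
2^3 + 2^5 + 2^6 + 2^12 + 2^17 + 2^19
= 8 + 32 + 64 + 4096 + 131072 + 524288
= 659560



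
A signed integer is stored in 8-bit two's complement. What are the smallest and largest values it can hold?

For 8-bit two's complement:
Minimum: -2^7 = -128
Maximum: 2^7 - 1 = 127



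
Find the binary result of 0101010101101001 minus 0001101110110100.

Method 1 - Direct subtraction (column by column from the right: bit − bit − borrow-in; if negative, add 2 and borrow 1 from the next column):
borrow: 0111011101101000
        0101010101101001
-       0001101110110100
------------------------
        0011100110110101

Method 2 - Add two's complement:
Two's complement of 0001101110110100: invert → 1110010001001011, add 1 → 1110010001001100
  0101010101101001
+ 1110010001001100
------------------
 10011100110110101  (end carry out of the top bit = 1)
Discarding the end carry: 0011100110110101
Decimal check:
  0101010101101001 = 16384 + 4096 + 1024 + 256 + 64 + 32 + 8 + 1 = 21865
  0001101110110100 = 4096 + 2048 + 512 + 256 + 128 + 32 + 16 + 4 = 7092
  21865 - 7092 = 14773, and 0011100110110101 = 8192 + 4096 + 2048 + 256 + 128 + 32 + 16 + 4 + 1 = 14773 ✓



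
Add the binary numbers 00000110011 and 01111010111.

Add column by column from the right: bit + bit + carry-in; write the sum mod 2, carry 1 when the sum is 2 or 3.
carry:  11111101110
        00000110011
+       01111010111
-------------------
       010000001010
(the carry out of the leftmost column, 0, becomes the leading bit)
Decimal check:
  00000110011 = 32 + 16 + 2 + 1 = 51
  01111010111 = 512 + 256 + 128 + 64 + 16 + 4 + 2 + 1 = 983
  51 + 983 = 1034, and 010000001010 = 1024 + 8 + 2 = 1034 ✓



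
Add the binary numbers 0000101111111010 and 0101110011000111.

Add column by column from the right: bit + bit + carry-in; write the sum mod 2, carry 1 when the sum is 2 or 3.
carry:  0011111111111100
        0000101111111010
+       0101110011000111
------------------------
       00110100011000001
(the carry out of the leftmost column, 0, becomes the leading bit)
Decimal check:
  0000101111111010 = 2048 + 512 + 256 + 128 + 64 + 32 + 16 + 8 + 2 = 3066
  0101110011000111 = 16384 + 4096 + 2048 + 1024 + 128 + 64 + 4 + 2 + 1 = 23751
  3066 + 23751 = 26817, and 00110100011000001 = 16384 + 8192 + 2048 + 128 + 64 + 1 = 26817 ✓



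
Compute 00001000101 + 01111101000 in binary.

Add column by column from the right: bit + bit + carry-in; write the sum mod 2, carry 1 when the sum is 2 or 3.
carry:  11110000000
        00001000101
+       01111101000
-------------------
       010000101101
(the carry out of the leftmost column, 0, becomes the leading bit)
Decimal check:
  00001000101 = 64 + 4 + 1 = 69
  01111101000 = 512 + 256 + 128 + 64 + 32 + 8 = 1000
  69 + 1000 = 1069, and 010000101101 = 1024 + 32 + 8 + 4 + 1 = 1069 ✓



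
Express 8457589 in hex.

Using repeated division by 16 (digits 10–15 are A–F):
8457589 ÷ 16 = 528599 remainder 5
528599 ÷ 16 = 33037 remainder 7
33037 ÷ 16 = 2064 remainder 13 (D)
2064 ÷ 16 = 129 remainder 0
129 ÷ 16 = 8 remainder 1
8 ÷ 16 = 0 remainder 8
Reading remainders bottom to top: 810D75



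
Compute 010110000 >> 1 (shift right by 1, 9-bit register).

Original: 010110000 (decimal 176)
Shift right by 1 position
Drop the 1 low bit; fill with zero on the left
Result: 001011000 (decimal 88)
Equivalent: 176 >> 1 = 176 ÷ 2^1 = 88



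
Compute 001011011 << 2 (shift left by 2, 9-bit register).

Original: 001011011 (decimal 91)
Shift left by 2 positions
Append 2 zeros on the right
Result: 101101100 (decimal 364)
Equivalent: 91 << 2 = 91 × 2^2 = 364



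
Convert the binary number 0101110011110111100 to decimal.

Sum of powers of 2 for each 1-bit:
2^2 + 2^3 + 2^4 + 2^5 + 2^7 + 2^8 + 2^9 + 2^10 + 2^13 + 2^14 + 2^15 + 2^17
= 4 + 8 + 16 + 32 + 128 + 256 + 512 + 1024 + 8192 + 16384 + 32768 + 131072
= 190396



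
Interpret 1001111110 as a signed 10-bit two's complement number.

Binary: 1001111110
Sign bit: 1 (negative)
Invert: 0110000001
Add 1:  0110000010
Magnitude: 0110000010 = 256 + 128 + 2 = 386
Value: -386



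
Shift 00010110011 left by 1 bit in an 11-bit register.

Original: 00010110011 (decimal 179)
Shift left by 1 position
Append 1 zero on the right
Result: 00101100110 (decimal 358)
Equivalent: 179 << 1 = 179 × 2^1 = 358



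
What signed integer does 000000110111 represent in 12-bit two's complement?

Binary: 000000110111
Sign bit: 0 (non-negative)
Read directly as an unsigned value:
000000110111 = 32 + 16 + 4 + 2 + 1 = 55
Value: 55



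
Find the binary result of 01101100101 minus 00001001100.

Method 1 - Direct subtraction (column by column from the right: bit − bit − borrow-in; if negative, add 2 and borrow 1 from the next column):
borrow: 00000110000
        01101100101
-       00001001100
-------------------
        01100011001

Method 2 - Add two's complement:
Two's complement of 00001001100: invert → 11110110011, add 1 → 11110110100
  01101100101
+ 11110110100
-------------
 101100011001  (end carry out of the top bit = 1)
Discarding the end carry: 01100011001
Decimal check:
  01101100101 = 512 + 256 + 64 + 32 + 4 + 1 = 869
  00001001100 = 64 + 8 + 4 = 76
  869 - 76 = 793, and 01100011001 = 512 + 256 + 16 + 8 + 1 = 793 ✓



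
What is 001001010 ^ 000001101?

XOR: 1 when bits differ
  001001010
^ 000001101
-----------
  001000111
Decimal: 74 ^ 13 = 71



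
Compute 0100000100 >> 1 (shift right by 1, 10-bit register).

Original: 0100000100 (decimal 260)
Shift right by 1 position
Drop the 1 low bit; fill with zero on the left
Result: 0010000010 (decimal 130)
Equivalent: 260 >> 1 = 260 ÷ 2^1 = 130



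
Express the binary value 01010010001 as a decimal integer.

Sum of powers of 2 for each 1-bit:
2^0 + 2^4 + 2^7 + 2^9
= 1 + 16 + 128 + 512
= 657



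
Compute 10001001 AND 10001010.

AND: 1 only when both bits are 1
  10001001
& 10001010
----------
  10001000
Decimal: 137 & 138 = 136



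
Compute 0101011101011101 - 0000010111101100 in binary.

Method 1 - Direct subtraction (column by column from the right: bit − bit − borrow-in; if negative, add 2 and borrow 1 from the next column):
borrow: 0000001111000000
        0101011101011101
-       0000010111101100
------------------------
        0101000101110001

Method 2 - Add two's complement:
Two's complement of 0000010111101100: invert → 1111101000010011, add 1 → 1111101000010100
  0101011101011101
+ 1111101000010100
------------------
 10101000101110001  (end carry out of the top bit = 1)
Discarding the end carry: 0101000101110001
Decimal check:
  0101011101011101 = 16384 + 4096 + 1024 + 512 + 256 + 64 + 16 + 8 + 4 + 1 = 22365
  0000010111101100 = 1024 + 256 + 128 + 64 + 32 + 8 + 4 = 1516
  22365 - 1516 = 20849, and 0101000101110001 = 16384 + 4096 + 256 + 64 + 32 + 16 + 1 = 20849 ✓



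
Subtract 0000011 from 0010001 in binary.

Method 1 - Direct subtraction (column by column from the right: bit − bit − borrow-in; if negative, add 2 and borrow 1 from the next column):
borrow: 0011100
        0010001
-       0000011
---------------
        0001110

Method 2 - Add two's complement:
Two's complement of 0000011: invert → 1111100, add 1 → 1111101
  0010001
+ 1111101
---------
 10001110  (end carry out of the top bit = 1)
Discarding the end carry: 0001110
Decimal check:
  0010001 = 16 + 1 = 17
  0000011 = 2 + 1 = 3
  17 - 3 = 14, and 0001110 = 8 + 4 + 2 = 14 ✓



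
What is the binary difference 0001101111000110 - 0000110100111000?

Method 1 - Direct subtraction (column by column from the right: bit − bit − borrow-in; if negative, add 2 and borrow 1 from the next column):
borrow: 0001100001110000
        0001101111000110
-       0000110100111000
------------------------
        0000111010001110

Method 2 - Add two's complement:
Two's complement of 0000110100111000: invert → 1111001011000111, add 1 → 1111001011001000
  0001101111000110
+ 1111001011001000
------------------
 10000111010001110  (end carry out of the top bit = 1)
Discarding the end carry: 0000111010001110
Decimal check:
  0001101111000110 = 4096 + 2048 + 512 + 256 + 128 + 64 + 4 + 2 = 7110
  0000110100111000 = 2048 + 1024 + 256 + 32 + 16 + 8 = 3384
  7110 - 3384 = 3726, and 0000111010001110 = 2048 + 1024 + 512 + 128 + 8 + 4 + 2 = 3726 ✓



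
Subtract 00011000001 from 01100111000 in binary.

Method 1 - Direct subtraction (column by column from the right: bit − bit − borrow-in; if negative, add 2 and borrow 1 from the next column):
borrow: 00110001110
        01100111000
-       00011000001
-------------------
        01001110111

Method 2 - Add two's complement:
Two's complement of 00011000001: invert → 11100111110, add 1 → 11100111111
  01100111000
+ 11100111111
-------------
 101001110111  (end carry out of the top bit = 1)
Discarding the end carry: 01001110111
Decimal check:
  01100111000 = 512 + 256 + 32 + 16 + 8 = 824
  00011000001 = 128 + 64 + 1 = 193
  824 - 193 = 631, and 01001110111 = 512 + 64 + 32 + 16 + 4 + 2 + 1 = 631 ✓



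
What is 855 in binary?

Using repeated division by 2:
855 ÷ 2 = 427 remainder 1
427 ÷ 2 = 213 remainder 1
213 ÷ 2 = 106 remainder 1
106 ÷ 2 = 53 remainder 0
53 ÷ 2 = 26 remainder 1
26 ÷ 2 = 13 remainder 0
13 ÷ 2 = 6 remainder 1
6 ÷ 2 = 3 remainder 0
3 ÷ 2 = 1 remainder 1
1 ÷ 2 = 0 remainder 1
Reading remainders bottom to top: 1101010111



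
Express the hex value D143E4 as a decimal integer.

Expand by place value (powers of 16):
Digit values: D = 13, E = 14
D143E4 = 13 × 16^5 + 1 × 16^4 + 4 × 16^3 + 3 × 16^2 + 14 × 16^1 + 4 × 16^0
= 13 × 1048576 + 1 × 65536 + 4 × 4096 + 3 × 256 + 14 × 16 + 4 × 1
= 13631488 + 65536 + 16384 + 768 + 224 + 4
= 13714404



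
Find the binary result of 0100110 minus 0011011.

Method 1 - Direct subtraction (column by column from the right: bit − bit − borrow-in; if negative, add 2 and borrow 1 from the next column):
borrow: 0110110
        0100110
-       0011011
---------------
        0001011

Method 2 - Add two's complement:
Two's complement of 0011011: invert → 1100100, add 1 → 1100101
  0100110
+ 1100101
---------
 10001011  (end carry out of the top bit = 1)
Discarding the end carry: 0001011
Decimal check:
  0100110 = 32 + 4 + 2 = 38
  0011011 = 16 + 8 + 2 + 1 = 27
  38 - 27 = 11, and 0001011 = 8 + 2 + 1 = 11 ✓



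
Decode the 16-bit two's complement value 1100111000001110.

Binary: 1100111000001110
Sign bit: 1 (negative)
Invert: 0011000111110001
Add 1:  0011000111110010
Magnitude: 0011000111110010 = 8192 + 4096 + 256 + 128 + 64 + 32 + 16 + 2 = 12786
Value: -12786



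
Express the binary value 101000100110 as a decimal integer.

Sum of powers of 2 for each 1-bit:
2^1 + 2^2 + 2^5 + 2^9 + 2^11
= 2 + 4 + 32 + 512 + 2048
= 2598



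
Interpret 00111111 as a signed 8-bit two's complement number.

Binary: 00111111
Sign bit: 0 (non-negative)
Read directly as an unsigned value:
00111111 = 32 + 16 + 8 + 4 + 2 + 1 = 63
Value: 63



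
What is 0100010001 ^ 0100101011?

XOR: 1 when bits differ
  0100010001
^ 0100101011
------------
  0000111010
Decimal: 273 ^ 299 = 58



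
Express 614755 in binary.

Using repeated division by 2:
614755 ÷ 2 = 307377 remainder 1
307377 ÷ 2 = 153688 remainder 1
153688 ÷ 2 = 76844 remainder 0
76844 ÷ 2 = 38422 remainder 0
38422 ÷ 2 = 19211 remainder 0
19211 ÷ 2 = 9605 remainder 1
9605 ÷ 2 = 4802 remainder 1
4802 ÷ 2 = 2401 remainder 0
2401 ÷ 2 = 1200 remainder 1
1200 ÷ 2 = 600 remainder 0
600 ÷ 2 = 300 remainder 0
300 ÷ 2 = 150 remainder 0
150 ÷ 2 = 75 remainder 0
75 ÷ 2 = 37 remainder 1
37 ÷ 2 = 18 remainder 1
18 ÷ 2 = 9 remainder 0
9 ÷ 2 = 4 remainder 1
4 ÷ 2 = 2 remainder 0
2 ÷ 2 = 1 remainder 0
1 ÷ 2 = 0 remainder 1
Reading remainders bottom to top: 10010110000101100011



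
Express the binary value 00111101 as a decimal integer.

Sum of powers of 2 for each 1-bit:
2^0 + 2^2 + 2^3 + 2^4 + 2^5
= 1 + 4 + 8 + 16 + 32
= 61

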